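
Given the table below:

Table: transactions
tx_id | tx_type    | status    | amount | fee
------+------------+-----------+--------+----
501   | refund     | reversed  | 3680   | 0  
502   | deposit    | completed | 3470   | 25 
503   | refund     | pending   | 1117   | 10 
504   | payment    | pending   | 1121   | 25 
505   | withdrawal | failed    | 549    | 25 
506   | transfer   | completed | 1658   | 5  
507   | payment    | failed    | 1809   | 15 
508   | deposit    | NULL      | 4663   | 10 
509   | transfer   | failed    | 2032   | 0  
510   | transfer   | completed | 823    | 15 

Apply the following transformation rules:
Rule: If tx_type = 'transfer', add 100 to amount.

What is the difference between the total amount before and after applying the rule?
300

Step 1: Original sum of amount = 20922
Step 2: 3 records have tx_type = 'transfer'
Step 3: Each affected record changes by 100
Step 4: Total change = 3 × 100 = 300
Step 5: New sum = 20922 + 300 = 21222
Step 6: Difference = |21222 - 20922| = 300
        (Sum increased by 300)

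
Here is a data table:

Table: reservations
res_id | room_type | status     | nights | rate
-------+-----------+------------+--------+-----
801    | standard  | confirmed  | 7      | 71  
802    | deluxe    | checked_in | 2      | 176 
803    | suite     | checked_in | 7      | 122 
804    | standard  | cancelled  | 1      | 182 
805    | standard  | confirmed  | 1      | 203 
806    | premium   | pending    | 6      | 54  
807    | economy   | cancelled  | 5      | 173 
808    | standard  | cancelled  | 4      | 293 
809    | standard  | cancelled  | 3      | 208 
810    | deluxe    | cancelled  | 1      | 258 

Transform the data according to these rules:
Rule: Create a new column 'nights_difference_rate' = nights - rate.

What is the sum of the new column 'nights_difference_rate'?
-1703

Step 1: For each record, compute nights - rate
Example calculations:
  7 - 71 = -64
  2 - 176 = -174
  7 - 122 = -115
  ...
Step 2: Sum all derived values
Step 3: Total = -1703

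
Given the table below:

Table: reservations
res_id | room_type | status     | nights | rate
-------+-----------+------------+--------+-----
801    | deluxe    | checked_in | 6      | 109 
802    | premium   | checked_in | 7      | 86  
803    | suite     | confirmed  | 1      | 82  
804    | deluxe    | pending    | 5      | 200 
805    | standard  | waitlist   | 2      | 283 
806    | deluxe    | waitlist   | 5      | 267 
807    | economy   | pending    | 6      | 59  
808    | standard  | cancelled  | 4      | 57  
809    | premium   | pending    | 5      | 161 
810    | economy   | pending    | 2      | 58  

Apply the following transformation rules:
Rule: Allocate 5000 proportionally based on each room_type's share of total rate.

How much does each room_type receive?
deluxe: 2114.54, economy: 429.52, premium: 906.75, standard: 1248.16, suite: 301.03

Step 1: Calculate total rate = 1362
Step 2: Calculate each room_type's proportion:
  deluxe: 576/1362 = 42.29% → 2114.54
  economy: 117/1362 = 8.59% → 429.52
  premium: 247/1362 = 18.14% → 906.75
  standard: 340/1362 = 24.96% → 1248.16
  suite: 82/1362 = 6.02% → 301.03
Step 3: Verify: sum of allocations ≈ 5000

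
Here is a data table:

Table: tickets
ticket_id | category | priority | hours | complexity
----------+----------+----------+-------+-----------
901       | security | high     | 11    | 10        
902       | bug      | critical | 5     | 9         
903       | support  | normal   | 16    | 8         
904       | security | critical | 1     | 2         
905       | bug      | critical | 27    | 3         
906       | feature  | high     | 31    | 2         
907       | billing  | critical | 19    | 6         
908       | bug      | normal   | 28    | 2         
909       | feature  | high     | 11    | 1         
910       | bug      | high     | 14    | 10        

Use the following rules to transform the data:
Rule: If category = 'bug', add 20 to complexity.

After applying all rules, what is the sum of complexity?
133

Step 1: Count records where category = 'bug': 4
Step 2: Total bonus added: 4 × 20 = 80
Step 3: Original sum of complexity: 53
Step 4: Final sum = 53 + 80 = 133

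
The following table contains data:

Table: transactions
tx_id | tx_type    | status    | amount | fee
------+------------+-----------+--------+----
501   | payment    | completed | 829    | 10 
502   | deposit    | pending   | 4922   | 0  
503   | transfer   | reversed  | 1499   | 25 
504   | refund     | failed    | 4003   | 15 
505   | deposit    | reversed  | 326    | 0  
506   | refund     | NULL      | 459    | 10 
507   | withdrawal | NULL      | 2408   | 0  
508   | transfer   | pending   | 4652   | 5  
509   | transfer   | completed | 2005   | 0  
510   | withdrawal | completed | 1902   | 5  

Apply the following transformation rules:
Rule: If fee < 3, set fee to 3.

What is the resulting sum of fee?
82

Step 1: 4 records have fee < 3
Step 2: These records originally summed to 0
Step 3: After setting to minimum: 4 × 3 = 12
Step 4: Unaffected records sum: 70
Step 5: Final sum = 12 + 70 = 82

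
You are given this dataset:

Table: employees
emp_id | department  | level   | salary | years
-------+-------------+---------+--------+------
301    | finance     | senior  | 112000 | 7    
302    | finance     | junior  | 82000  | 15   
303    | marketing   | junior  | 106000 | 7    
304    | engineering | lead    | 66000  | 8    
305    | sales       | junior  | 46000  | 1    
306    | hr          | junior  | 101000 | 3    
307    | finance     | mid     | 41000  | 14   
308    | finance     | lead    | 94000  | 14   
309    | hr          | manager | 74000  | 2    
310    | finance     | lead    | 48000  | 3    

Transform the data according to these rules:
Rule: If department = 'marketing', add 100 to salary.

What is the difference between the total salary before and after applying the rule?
100

Step 1: Original sum of salary = 770000
Step 2: 1 records have department = 'marketing'
Step 3: Each affected record changes by 100
Step 4: Total change = 1 × 100 = 100
Step 5: New sum = 770000 + 100 = 770100
Step 6: Difference = |770100 - 770000| = 100
        (Sum increased by 100)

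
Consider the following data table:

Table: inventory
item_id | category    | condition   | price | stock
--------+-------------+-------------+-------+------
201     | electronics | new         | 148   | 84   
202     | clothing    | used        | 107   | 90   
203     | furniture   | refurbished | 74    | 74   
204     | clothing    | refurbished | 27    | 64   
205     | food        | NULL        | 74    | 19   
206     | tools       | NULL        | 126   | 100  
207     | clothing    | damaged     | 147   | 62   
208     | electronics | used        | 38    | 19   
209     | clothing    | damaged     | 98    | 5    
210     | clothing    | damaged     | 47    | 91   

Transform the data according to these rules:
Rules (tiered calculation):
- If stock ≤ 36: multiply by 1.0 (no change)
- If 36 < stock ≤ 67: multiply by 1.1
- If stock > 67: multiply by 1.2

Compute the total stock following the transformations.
708.4

Step 1: Tier 1 (stock ≤ 36): 3 records, sum = 43 × 1.0 = 43.0
Step 2: Tier 2 (36 < stock ≤ 67): 2 records, sum = 126 × 1.1 = 138.6
Step 3: Tier 3 (stock > 67): 5 records, sum = 439 × 1.2 = 526.8
Step 4: Final sum = 43.0 + 138.6 + 526.8 = 708.4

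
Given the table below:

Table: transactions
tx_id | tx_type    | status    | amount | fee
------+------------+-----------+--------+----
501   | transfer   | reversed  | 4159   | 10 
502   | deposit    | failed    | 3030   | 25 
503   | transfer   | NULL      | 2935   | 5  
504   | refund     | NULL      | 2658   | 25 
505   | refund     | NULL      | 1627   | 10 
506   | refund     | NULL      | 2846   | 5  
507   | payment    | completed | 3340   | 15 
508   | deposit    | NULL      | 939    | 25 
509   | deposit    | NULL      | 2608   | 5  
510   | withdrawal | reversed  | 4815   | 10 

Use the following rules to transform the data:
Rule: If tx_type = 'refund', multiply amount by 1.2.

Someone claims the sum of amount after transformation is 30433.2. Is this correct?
No, the correct result is 30383.2.

Step 1: Calculate the correct sum after transformation
Step 2: Apply multiplier 1.2 to records where tx_type = 'refund'
Step 3: Correct result = 30383.2
Step 4: Claimed result = 30433.2
Step 5: 30383.2 ≠ 30433.2
Conclusion: The claimed result is incorrect. The correct answer is 30383.2.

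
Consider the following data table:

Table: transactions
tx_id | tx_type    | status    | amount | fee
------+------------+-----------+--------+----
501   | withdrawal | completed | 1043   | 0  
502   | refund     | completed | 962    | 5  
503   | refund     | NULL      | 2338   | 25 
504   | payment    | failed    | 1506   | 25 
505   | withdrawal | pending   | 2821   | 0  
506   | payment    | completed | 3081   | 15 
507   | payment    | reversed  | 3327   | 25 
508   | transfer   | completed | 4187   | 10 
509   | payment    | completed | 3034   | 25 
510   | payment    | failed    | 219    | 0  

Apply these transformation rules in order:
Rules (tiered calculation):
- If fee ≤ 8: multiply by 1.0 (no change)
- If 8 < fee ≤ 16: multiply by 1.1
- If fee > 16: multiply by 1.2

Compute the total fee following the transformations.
152.5

Step 1: Tier 1 (fee ≤ 8): 4 records, sum = 5 × 1.0 = 5.0
Step 2: Tier 2 (8 < fee ≤ 16): 2 records, sum = 25 × 1.1 = 27.5
Step 3: Tier 3 (fee > 16): 4 records, sum = 100 × 1.2 = 120.0
Step 4: Final sum = 5.0 + 27.5 + 120.0 = 152.5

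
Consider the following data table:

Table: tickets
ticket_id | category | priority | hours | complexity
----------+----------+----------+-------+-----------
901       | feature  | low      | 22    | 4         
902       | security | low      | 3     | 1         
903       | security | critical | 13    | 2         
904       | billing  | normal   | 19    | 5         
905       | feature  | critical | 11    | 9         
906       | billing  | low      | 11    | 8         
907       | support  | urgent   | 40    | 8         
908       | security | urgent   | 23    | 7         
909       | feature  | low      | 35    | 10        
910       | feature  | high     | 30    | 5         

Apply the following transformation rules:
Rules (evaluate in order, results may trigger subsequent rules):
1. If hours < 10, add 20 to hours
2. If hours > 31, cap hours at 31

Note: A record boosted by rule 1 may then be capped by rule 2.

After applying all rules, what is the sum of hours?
214

Step 1: Apply rule 1 to records with hours < 10
  - 1 records get bonus of 20
  - Of these, 0 records then exceed 31 and get capped
Step 2: Apply rule 2 to records with hours > 31
  - 2 records (original) are capped
Step 3: Calculate final sum = 214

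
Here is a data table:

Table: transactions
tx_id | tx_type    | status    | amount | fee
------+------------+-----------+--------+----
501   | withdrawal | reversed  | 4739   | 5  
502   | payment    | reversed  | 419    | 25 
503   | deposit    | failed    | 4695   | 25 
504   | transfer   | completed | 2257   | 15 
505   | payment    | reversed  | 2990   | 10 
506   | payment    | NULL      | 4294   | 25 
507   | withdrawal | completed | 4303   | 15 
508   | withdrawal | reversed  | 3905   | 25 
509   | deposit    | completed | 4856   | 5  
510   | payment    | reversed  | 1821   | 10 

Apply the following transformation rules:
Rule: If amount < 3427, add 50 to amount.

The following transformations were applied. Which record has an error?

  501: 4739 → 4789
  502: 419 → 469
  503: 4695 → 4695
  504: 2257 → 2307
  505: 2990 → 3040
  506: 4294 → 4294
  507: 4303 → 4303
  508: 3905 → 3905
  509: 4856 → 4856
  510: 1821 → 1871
Record 501 has an error. The correct transformed value should be 4739, not 4789.

Step 1: Check each record against the rule
Step 2: Record 501 has amount = 4739
Step 3: Since 4739 >= 3427, the bonus should not have been applied
Step 4: Correct value = 4739, but claimed value = 4789
Conclusion: Record 501 has the error.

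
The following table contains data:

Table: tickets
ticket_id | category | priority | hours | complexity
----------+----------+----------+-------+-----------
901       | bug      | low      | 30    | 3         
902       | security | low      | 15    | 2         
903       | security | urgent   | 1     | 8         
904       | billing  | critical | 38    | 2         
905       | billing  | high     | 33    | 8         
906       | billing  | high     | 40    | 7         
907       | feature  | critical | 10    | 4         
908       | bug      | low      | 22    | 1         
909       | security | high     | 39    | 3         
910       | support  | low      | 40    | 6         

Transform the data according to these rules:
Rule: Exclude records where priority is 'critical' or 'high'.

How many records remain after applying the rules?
5

Step 1: Count records to exclude
  - 2 (critical) + 3 (high) = 5 records
Step 2: Total records: 10
Step 3: Remaining = 10 - 5 = 5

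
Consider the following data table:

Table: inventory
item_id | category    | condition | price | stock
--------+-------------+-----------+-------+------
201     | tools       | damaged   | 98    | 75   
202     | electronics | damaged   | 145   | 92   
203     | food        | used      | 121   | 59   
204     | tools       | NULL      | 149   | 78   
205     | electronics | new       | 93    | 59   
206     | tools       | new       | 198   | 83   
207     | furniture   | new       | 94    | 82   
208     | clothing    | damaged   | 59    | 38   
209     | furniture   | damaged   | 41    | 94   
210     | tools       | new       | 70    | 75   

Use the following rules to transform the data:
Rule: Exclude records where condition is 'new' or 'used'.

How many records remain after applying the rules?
5

Step 1: Count records to exclude
  - 4 (new) + 1 (used) = 5 records
Step 2: Total records: 10
Step 3: Remaining = 10 - 5 = 5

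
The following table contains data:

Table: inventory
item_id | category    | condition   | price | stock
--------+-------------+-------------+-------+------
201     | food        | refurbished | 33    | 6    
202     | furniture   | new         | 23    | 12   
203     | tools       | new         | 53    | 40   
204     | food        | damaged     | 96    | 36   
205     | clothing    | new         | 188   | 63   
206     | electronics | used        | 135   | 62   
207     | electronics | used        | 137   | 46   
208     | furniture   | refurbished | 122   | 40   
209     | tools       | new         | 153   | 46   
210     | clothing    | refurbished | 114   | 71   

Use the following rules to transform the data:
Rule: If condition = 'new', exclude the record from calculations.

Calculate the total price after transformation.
637

Step 1: Identify records where condition = 'new'
Step 2: The excluded records sum to 417
Step 3: Original total price = 1054
Step 4: Remaining total = 1054 - 417 = 637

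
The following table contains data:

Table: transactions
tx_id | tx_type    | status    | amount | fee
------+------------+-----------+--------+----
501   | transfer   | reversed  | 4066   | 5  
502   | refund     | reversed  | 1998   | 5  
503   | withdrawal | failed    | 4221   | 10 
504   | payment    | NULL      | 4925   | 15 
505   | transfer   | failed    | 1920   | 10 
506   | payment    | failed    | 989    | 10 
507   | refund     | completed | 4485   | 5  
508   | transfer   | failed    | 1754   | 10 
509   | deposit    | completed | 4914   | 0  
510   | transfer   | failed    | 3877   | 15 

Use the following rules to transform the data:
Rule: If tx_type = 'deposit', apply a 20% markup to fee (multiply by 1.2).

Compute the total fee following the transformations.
85.0

Step 1: Records with tx_type = 'deposit' have total fee = 0
Step 2: Apply multiplier: 0 × 1.2 = 0.0
Step 3: Other records total: 85
Step 4: Final sum = 0.0 + 85 = 85.0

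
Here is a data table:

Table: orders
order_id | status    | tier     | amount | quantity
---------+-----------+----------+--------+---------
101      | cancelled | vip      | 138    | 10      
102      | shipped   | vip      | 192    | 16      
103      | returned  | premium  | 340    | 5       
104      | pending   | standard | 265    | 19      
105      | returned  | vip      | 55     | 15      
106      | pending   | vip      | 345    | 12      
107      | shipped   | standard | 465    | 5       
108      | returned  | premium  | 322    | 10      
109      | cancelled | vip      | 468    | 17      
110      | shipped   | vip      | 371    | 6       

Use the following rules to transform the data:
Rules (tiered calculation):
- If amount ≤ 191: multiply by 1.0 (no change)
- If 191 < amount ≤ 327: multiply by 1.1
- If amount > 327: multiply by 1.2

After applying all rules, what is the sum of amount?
3436.7

Step 1: Tier 1 (amount ≤ 191): 2 records, sum = 193 × 1.0 = 193.0
Step 2: Tier 2 (191 < amount ≤ 327): 3 records, sum = 779 × 1.1 = 856.9
Step 3: Tier 3 (amount > 327): 5 records, sum = 1989 × 1.2 = 2386.8
Step 4: Final sum = 193.0 + 856.9 + 2386.8 = 3436.7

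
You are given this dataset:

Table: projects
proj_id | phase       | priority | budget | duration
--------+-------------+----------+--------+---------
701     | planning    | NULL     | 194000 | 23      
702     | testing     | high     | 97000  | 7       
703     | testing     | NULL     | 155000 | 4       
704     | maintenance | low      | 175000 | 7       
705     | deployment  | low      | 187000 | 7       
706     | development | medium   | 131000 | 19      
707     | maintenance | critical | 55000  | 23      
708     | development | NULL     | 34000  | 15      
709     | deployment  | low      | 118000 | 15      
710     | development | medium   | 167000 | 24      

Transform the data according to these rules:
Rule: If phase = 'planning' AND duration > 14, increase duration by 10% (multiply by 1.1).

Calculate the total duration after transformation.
146.3

Step 1: Find records where phase = 'planning' AND duration > 14
Step 2: 1 records match, summing to 23
Step 3: After multiplier: 23 × 1.1 = 25.3
Step 4: Unaffected records sum: 121
Step 5: Final sum = 25.3 + 121 = 146.3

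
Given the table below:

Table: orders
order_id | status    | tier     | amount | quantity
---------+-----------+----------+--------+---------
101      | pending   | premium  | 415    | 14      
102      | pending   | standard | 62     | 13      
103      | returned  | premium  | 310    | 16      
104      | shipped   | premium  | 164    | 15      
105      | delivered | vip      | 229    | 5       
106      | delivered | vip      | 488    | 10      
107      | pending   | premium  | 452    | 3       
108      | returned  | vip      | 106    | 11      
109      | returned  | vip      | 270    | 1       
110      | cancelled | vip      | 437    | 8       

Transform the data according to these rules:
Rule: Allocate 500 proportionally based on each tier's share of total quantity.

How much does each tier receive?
premium: 250.0, standard: 67.71, vip: 182.29

Step 1: Calculate total quantity = 96
Step 2: Calculate each tier's proportion:
  premium: 48/96 = 50.00% → 250.0
  standard: 13/96 = 13.54% → 67.71
  vip: 35/96 = 36.46% → 182.29
Step 3: Verify: sum of allocations ≈ 500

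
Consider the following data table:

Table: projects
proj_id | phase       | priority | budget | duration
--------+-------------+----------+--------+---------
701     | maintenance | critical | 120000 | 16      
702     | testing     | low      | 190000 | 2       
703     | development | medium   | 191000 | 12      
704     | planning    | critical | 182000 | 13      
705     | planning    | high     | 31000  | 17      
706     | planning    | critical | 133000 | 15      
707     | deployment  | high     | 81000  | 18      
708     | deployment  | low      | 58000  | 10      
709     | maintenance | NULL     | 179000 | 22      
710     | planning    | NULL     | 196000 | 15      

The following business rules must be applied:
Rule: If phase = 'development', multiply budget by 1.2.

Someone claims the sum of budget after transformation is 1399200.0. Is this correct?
Yes, the result is correct.

Step 1: Calculate the correct sum after transformation
Step 2: Apply multiplier 1.2 to records where phase = 'development'
Step 3: Correct result = 1399200.0
Step 4: Claimed result = 1399200.0
Step 5: 1399200.0 = 1399200.0 ✓
Conclusion: The claimed result is correct.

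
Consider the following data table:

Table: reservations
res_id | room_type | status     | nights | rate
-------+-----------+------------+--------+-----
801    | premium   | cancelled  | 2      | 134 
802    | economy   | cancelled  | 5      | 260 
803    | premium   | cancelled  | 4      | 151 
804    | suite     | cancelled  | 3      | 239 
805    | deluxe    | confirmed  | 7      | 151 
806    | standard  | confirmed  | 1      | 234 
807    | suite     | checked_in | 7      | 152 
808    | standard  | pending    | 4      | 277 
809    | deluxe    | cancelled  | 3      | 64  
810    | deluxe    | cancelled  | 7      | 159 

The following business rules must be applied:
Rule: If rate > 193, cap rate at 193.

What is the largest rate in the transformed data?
193

Step 1: Original maximum rate = 277
Step 2: Apply cap at 193
Step 3: 4 records had rate > 193 and were capped
Step 4: Maximum after transformation = 193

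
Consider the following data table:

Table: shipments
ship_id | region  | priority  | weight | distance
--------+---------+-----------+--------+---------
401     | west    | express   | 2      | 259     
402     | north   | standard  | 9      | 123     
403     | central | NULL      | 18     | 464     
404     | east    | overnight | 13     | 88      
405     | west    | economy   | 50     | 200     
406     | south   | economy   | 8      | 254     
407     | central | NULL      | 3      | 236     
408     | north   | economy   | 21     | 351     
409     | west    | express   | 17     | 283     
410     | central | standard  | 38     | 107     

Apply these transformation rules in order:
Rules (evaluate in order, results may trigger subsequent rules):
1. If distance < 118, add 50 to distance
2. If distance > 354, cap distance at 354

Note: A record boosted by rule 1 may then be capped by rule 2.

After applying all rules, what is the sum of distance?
2355

Step 1: Apply rule 1 to records with distance < 118
  - 2 records get bonus of 50
  - Of these, 0 records then exceed 354 and get capped
Step 2: Apply rule 2 to records with distance > 354
  - 1 records (original) are capped
Step 3: Calculate final sum = 2355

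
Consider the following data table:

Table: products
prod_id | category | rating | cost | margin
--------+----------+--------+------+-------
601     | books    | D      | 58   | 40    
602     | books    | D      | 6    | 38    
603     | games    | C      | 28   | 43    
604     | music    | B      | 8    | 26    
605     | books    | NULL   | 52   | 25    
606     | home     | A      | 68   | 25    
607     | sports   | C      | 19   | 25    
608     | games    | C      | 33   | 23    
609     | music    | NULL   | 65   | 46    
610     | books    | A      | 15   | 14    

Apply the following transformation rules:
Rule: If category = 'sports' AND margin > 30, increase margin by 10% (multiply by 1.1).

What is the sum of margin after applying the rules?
305

Step 1: Find records where category = 'sports' AND margin > 30
Step 2: 0 records match, summing to 0
Step 3: After multiplier: 0 × 1.1 = 0.0
Step 4: Unaffected records sum: 305
Step 5: Final sum = 0.0 + 305 = 305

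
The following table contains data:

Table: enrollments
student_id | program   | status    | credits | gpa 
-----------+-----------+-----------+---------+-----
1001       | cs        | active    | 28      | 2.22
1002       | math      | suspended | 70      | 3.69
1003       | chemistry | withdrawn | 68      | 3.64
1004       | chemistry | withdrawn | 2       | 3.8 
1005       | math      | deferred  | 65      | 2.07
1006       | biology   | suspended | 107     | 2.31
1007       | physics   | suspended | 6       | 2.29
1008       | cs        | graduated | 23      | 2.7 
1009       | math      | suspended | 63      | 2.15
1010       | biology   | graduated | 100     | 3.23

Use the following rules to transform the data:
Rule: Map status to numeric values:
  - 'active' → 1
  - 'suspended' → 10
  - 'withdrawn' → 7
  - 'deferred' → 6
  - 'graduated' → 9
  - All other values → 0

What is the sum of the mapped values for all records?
79

Step 1: Apply mapping to each record
Step 2: Count by status:
  'active': 1 records × 1 = 1
  'suspended': 4 records × 10 = 40
  'withdrawn': 2 records × 7 = 14
  'deferred': 1 records × 6 = 6
  'graduated': 2 records × 9 = 18
Step 3: Sum all mapped values = 79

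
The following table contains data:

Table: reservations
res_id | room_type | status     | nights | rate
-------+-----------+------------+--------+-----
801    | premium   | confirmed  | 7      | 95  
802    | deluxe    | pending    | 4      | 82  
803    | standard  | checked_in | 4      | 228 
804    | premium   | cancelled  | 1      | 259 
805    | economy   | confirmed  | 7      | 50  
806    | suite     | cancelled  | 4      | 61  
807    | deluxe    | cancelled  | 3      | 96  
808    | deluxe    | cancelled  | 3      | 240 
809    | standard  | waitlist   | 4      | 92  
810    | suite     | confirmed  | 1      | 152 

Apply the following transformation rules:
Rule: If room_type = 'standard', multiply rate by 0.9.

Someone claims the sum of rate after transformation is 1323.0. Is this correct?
Yes, the result is correct.

Step 1: Calculate the correct sum after transformation
Step 2: Apply multiplier 0.9 to records where room_type = 'standard'
Step 3: Correct result = 1323.0
Step 4: Claimed result = 1323.0
Step 5: 1323.0 = 1323.0 ✓
Conclusion: The claimed result is correct.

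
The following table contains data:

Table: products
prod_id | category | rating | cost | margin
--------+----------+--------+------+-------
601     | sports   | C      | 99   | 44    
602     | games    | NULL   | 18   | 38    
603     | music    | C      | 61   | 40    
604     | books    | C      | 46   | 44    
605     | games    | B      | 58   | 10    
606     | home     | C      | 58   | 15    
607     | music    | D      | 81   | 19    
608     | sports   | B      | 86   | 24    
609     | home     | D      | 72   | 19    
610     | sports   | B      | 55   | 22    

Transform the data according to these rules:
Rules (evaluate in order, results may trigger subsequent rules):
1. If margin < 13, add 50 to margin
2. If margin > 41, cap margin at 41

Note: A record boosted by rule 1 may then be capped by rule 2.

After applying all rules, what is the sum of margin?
300

Step 1: Apply rule 1 to records with margin < 13
  - 1 records get bonus of 50
  - Of these, 1 records then exceed 41 and get capped
Step 2: Apply rule 2 to records with margin > 41
  - 2 records (original) are capped
Step 3: Calculate final sum = 300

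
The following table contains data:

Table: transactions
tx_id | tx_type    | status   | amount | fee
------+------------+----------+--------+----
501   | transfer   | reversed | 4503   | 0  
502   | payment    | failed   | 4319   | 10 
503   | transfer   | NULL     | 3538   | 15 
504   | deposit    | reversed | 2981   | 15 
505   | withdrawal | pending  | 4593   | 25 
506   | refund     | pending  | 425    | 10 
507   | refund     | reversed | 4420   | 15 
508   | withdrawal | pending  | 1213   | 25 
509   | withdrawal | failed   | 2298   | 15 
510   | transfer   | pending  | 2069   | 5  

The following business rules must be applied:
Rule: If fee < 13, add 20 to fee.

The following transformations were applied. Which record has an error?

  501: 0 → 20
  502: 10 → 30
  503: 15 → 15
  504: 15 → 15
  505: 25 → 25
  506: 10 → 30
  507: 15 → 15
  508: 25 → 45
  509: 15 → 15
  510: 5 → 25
Record 508 has an error. The correct transformed value should be 25, not 45.

Step 1: Check each record against the rule
Step 2: Record 508 has fee = 25
Step 3: Since 25 >= 13, the bonus should not have been applied
Step 4: Correct value = 25, but claimed value = 45
Conclusion: Record 508 has the error.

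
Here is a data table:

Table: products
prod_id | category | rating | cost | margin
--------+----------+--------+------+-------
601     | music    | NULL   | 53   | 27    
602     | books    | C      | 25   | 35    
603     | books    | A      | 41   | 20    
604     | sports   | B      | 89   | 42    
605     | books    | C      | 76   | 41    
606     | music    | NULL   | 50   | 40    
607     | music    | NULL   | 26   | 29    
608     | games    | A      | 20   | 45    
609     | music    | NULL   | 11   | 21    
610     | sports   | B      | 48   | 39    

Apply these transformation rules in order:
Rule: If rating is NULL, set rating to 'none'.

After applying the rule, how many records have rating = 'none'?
4

Step 1: Count records where rating IS NULL
Step 2: Found 4 records with NULL rating
Step 3: These records will have rating set to 'none'
Step 4: Records already having rating = 'none': 0
Step 5: Answer: 4 + 0 = 4 records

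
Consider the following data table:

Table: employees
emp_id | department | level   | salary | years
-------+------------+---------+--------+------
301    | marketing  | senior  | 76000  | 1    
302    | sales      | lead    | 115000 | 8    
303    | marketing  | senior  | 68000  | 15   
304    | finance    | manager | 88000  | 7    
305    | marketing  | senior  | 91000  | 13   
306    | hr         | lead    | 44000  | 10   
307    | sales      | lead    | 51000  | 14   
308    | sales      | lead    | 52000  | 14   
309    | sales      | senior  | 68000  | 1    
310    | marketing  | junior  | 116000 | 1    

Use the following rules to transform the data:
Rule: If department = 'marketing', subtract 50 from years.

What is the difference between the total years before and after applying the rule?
200

Step 1: Original sum of years = 84
Step 2: 4 records have department = 'marketing'
Step 3: Each affected record changes by -50
Step 4: Total change = 4 × -50 = -200
Step 5: New sum = 84 + -200 = -116
Step 6: Difference = |-116 - 84| = 200
        (Sum decreased by 200)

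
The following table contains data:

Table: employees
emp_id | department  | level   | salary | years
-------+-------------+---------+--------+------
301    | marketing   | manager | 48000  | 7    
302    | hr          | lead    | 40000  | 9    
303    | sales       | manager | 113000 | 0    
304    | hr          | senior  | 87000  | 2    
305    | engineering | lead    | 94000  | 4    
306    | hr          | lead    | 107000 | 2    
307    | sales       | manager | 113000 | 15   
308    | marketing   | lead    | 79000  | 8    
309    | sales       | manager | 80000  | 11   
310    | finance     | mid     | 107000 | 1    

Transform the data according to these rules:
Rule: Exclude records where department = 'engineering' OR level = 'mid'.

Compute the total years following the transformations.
54

Step 1: Find records where department = 'engineering' OR level = 'mid'
Step 2: 2 records match, summing to 5
Step 3: Original sum: 59
Step 4: Remaining sum = 59 - 5 = 54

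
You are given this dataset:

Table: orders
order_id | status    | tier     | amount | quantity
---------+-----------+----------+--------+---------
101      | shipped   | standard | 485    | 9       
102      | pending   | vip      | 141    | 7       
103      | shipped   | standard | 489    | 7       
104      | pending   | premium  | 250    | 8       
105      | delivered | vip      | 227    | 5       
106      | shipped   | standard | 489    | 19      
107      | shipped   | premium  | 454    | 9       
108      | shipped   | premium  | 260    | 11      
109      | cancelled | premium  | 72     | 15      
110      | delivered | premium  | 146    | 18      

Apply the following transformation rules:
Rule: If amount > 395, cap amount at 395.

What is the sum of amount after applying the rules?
2676

Step 1: 4 records have amount > 395
Step 2: These records originally summed to 1917
Step 3: After capping: 4 × 395 = 1580
Step 4: Unaffected records sum: 1096
Step 5: Final sum = 1580 + 1096 = 2676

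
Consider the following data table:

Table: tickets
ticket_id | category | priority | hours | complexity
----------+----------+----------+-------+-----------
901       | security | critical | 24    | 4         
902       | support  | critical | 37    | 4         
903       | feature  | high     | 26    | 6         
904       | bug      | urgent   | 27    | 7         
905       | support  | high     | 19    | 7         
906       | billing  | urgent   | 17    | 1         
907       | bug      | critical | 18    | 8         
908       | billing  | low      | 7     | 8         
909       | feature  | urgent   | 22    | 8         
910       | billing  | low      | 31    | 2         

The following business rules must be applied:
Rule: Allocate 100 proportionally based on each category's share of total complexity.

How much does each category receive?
billing: 20.0, bug: 27.27, feature: 25.45, security: 7.27, support: 20.0

Step 1: Calculate total complexity = 55
Step 2: Calculate each category's proportion:
  billing: 11/55 = 20.00% → 20.0
  bug: 15/55 = 27.27% → 27.27
  feature: 14/55 = 25.45% → 25.45
  security: 4/55 = 7.27% → 7.27
  support: 11/55 = 20.00% → 20.0
Step 3: Verify: sum of allocations ≈ 100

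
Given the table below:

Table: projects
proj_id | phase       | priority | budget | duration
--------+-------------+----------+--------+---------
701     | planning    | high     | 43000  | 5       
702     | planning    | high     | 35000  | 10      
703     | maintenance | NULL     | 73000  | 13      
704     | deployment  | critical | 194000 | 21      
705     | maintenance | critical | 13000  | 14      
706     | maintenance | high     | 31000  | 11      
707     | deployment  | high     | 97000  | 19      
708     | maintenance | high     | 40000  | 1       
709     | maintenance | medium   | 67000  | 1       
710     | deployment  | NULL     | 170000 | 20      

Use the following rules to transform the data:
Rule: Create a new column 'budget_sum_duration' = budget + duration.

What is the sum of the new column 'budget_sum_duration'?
763115

Step 1: For each record, compute budget + duration
Example calculations:
  43000 + 5 = 43005
  35000 + 10 = 35010
  73000 + 13 = 73013
  ...
Step 2: Sum all derived values
Step 3: Total = 763115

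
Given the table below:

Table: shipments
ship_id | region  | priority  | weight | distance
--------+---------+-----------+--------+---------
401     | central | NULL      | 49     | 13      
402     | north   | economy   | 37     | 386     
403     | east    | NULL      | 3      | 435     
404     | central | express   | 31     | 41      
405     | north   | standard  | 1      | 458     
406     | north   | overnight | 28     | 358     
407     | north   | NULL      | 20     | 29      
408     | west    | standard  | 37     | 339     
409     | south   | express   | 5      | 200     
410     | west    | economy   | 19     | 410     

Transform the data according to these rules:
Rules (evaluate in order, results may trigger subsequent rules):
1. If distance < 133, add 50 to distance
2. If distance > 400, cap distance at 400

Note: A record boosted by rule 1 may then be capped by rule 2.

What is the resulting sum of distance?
2716

Step 1: Apply rule 1 to records with distance < 133
  - 3 records get bonus of 50
  - Of these, 0 records then exceed 400 and get capped
Step 2: Apply rule 2 to records with distance > 400
  - 3 records (original) are capped
Step 3: Calculate final sum = 2716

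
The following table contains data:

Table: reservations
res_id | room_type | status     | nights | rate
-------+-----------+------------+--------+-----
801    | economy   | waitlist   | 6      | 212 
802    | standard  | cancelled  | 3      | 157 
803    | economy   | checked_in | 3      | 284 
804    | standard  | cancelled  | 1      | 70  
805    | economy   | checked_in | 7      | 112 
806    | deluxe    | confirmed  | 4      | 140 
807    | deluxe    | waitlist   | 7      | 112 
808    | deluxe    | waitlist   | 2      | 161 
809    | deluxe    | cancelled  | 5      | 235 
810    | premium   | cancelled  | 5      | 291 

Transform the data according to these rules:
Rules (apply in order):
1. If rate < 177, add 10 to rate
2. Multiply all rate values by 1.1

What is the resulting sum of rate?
2017.4

Step 1: Apply Rule 1 - Add 10 to records with rate < 177
  - 6 records affected: 752 + (6 × 10) = 812
  - Unaffected records: 1022
  - Sum after Rule 1: 1834
Step 2: Apply Rule 2 - Multiply all by 1.1
  - 1834 × 1.1 = 2017.4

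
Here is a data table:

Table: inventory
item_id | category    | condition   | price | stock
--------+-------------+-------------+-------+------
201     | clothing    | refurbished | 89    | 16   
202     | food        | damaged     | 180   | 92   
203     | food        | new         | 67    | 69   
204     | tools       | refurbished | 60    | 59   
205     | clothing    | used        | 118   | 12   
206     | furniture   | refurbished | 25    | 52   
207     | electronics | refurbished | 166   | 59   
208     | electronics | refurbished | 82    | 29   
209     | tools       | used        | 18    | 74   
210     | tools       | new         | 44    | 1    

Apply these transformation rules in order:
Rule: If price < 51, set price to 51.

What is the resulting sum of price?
915

Step 1: 3 records have price < 51
Step 2: These records originally summed to 87
Step 3: After setting to minimum: 3 × 51 = 153
Step 4: Unaffected records sum: 762
Step 5: Final sum = 153 + 762 = 915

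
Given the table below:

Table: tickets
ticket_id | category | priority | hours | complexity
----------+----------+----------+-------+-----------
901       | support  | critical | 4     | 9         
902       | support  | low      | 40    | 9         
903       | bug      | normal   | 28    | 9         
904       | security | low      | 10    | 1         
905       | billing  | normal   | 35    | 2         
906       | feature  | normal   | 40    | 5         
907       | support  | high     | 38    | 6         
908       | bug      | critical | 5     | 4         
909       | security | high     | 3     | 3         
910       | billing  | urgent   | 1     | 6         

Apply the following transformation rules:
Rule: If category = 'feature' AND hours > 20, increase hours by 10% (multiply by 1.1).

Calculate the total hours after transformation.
208.0

Step 1: Find records where category = 'feature' AND hours > 20
Step 2: 1 records match, summing to 40
Step 3: After multiplier: 40 × 1.1 = 44.0
Step 4: Unaffected records sum: 164
Step 5: Final sum = 44.0 + 164 = 208.0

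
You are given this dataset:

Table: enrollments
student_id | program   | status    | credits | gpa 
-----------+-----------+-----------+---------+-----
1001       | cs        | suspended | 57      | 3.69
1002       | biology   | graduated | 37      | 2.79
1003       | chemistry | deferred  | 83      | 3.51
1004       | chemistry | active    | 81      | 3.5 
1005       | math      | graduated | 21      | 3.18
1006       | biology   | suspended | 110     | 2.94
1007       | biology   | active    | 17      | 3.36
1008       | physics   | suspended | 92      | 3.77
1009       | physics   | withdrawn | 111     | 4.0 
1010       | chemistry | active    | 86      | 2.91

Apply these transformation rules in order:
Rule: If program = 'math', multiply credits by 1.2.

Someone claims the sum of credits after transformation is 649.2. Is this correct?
No, the correct result is 699.2.

Step 1: Calculate the correct sum after transformation
Step 2: Apply multiplier 1.2 to records where program = 'math'
Step 3: Correct result = 699.2
Step 4: Claimed result = 649.2
Step 5: 699.2 ≠ 649.2
Conclusion: The claimed result is incorrect. The correct answer is 699.2.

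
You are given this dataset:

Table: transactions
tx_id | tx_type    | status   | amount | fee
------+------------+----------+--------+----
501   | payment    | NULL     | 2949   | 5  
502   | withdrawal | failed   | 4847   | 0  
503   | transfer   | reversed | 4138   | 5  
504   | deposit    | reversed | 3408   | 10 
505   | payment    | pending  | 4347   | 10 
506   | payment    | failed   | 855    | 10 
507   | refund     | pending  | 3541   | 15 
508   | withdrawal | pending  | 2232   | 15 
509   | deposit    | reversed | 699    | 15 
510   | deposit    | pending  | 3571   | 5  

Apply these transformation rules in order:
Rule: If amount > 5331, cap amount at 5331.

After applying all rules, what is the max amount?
4847

Step 1: Original maximum amount = 4847
Step 2: Check cap of 5331 against maximum
Step 3: No records exceed the cap (max 4847 <= cap 5331), so no capping applies
Step 4: Maximum after transformation = 4847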